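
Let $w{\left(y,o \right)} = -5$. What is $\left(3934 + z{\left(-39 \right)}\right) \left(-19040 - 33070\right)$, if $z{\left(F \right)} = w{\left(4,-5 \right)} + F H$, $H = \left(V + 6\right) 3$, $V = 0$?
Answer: $-168158970$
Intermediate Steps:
$H = 18$ ($H = \left(0 + 6\right) 3 = 6 \cdot 3 = 18$)
$z{\left(F \right)} = -5 + 18 F$ ($z{\left(F \right)} = -5 + F 18 = -5 + 18 F$)
$\left(3934 + z{\left(-39 \right)}\right) \left(-19040 - 33070\right) = \left(3934 + \left(-5 + 18 \left(-39\right)\right)\right) \left(-19040 - 33070\right) = \left(3934 - 707\right) \left(-52110\right) = 3227 \left(-52110\right) = -168158970$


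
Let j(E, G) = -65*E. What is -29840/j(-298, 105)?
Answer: -2984/1937 ≈ -1.5405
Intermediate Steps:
-29840/j(-298, 105) = -29840/((-65*(-298))) = -29840/19370 = -29840*1/19370 = -2984/1937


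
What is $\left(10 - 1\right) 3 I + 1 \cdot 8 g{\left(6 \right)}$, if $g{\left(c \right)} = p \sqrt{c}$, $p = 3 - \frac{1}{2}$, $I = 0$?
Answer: $20 \sqrt{6} \approx 48.99$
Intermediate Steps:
$p = \frac{5}{2}$ ($p = 3 - \frac{1}{2} = \frac{5}{2} \approx 2.5$)
$g{\left(c \right)} = \frac{5 \sqrt{c}}{2}$
$\left(10 - 1\right) 3 I + 1 \cdot 8 g{\left(6 \right)} = \left(10 - 1\right) 3 \cdot 0 + 1 \cdot 8 \frac{5 \sqrt{6}}{2} = 9 \cdot 0 + 8 \frac{5 \sqrt{6}}{2} = 0 + 20 \sqrt{6} = 20 \sqrt{6}$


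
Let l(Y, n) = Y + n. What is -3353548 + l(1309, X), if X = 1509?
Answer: -3350730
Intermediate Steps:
-3353548 + l(1309, X) = -3353548 + (1309 + 1509) = -3353548 + 2818 = -3350730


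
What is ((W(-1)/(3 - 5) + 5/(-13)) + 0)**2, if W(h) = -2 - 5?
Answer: 6561/676 ≈ 9.7056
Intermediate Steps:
W(h) = -7
((W(-1)/(3 - 5) + 5/(-13)) + 0)**2 = ((-7/(3 - 5) + 5/(-13)) + 0)**2 = ((-7/(-2) + 5*(-1/13)) + 0)**2 = ((-7*(-1/2) - 5/13) + 0)**2 = ((7/2 - 5/13) + 0)**2 = (81/26 + 0)**2 = (81/26)**2 = 6561/676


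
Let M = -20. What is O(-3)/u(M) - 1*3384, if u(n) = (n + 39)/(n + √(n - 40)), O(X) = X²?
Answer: -64476/19 + 18*I*√15/19 ≈ -3393.5 + 3.6691*I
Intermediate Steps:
u(n) = (39 + n)/(n + √(-40 + n))
O(-3)/u(M) - 1*3384 = (-3)²/(((39 - 20)/(-20 + √(-40 - 20)))) - 1*3384 = 9/((19/(-20 + √(-60)))) - 3384 = 9/((19/(-20 + 2*I*√15))) - 3384 = 9*(-20/19 + 2*I*√15/19) - 3384 = (-180/19 + 18*I*√15/19) - 3384 = -64476/19 + 18*I*√15/19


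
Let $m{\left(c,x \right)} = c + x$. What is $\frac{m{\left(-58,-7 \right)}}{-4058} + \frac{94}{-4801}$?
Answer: $- \frac{69387}{19482458} \approx -0.0035615$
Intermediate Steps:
$\frac{m{\left(-58,-7 \right)}}{-4058} + \frac{94}{-4801} = \frac{-58 - 7}{-4058} + \frac{94}{-4801} = \left(-65\right) \left(- \frac{1}{4058}\right) + 94 \left(- \frac{1}{4801}\right) = \frac{65}{4058} - \frac{94}{4801} = - \frac{69387}{19482458}$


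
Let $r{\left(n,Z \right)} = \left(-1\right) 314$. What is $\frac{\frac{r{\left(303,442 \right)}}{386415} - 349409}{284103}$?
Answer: $- \frac{135016879049}{109781660745} \approx -1.2299$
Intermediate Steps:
$r{\left(n,Z \right)} = -314$
$\frac{\frac{r{\left(303,442 \right)}}{386415} - 349409}{284103} = \frac{- \frac{314}{386415} - 349409}{284103} = \left(\left(-314\right) \frac{1}{386415} - 349409\right) \frac{1}{284103} = \left(- \frac{314}{386415} - 349409\right) \frac{1}{284103} = \left(- \frac{135016879049}{386415}\right) \frac{1}{284103} = - \frac{135016879049}{109781660745}$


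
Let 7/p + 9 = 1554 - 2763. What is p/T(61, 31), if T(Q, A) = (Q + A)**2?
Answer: -1/1472736 ≈ -6.7901e-7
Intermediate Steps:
T(Q, A) = (A + Q)**2
p = -1/174 (p = 7/(-9 + (1554 - 2763)) = 7/(-9 - 1209) = 7/(-1218) = 7*(-1/1218) = -1/174 ≈ -0.0057471)
p/T(61, 31) = -1/(174*(31 + 61)**2) = -1/(174*(92**2)) = -1/174/8464 = -1/174*1/8464 = -1/1472736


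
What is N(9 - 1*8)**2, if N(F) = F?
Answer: 1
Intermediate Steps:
N(9 - 1*8)**2 = (9 - 1*8)**2 = (9 - 8)**2 = 1**2 = 1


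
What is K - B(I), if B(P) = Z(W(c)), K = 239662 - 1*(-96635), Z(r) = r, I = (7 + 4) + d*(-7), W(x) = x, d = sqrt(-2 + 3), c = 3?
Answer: 336294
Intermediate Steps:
d = 1 (d = sqrt(1) = 1)
I = 4 (I = (7 + 4) + 1*(-7) = 11 - 7 = 4)
K = 336297 (K = 239662 + 96635 = 336297)
B(P) = 3
K - B(I) = 336297 - 1*3 = 336297 - 3 = 336294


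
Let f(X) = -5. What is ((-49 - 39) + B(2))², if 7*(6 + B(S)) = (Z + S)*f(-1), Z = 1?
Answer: 452929/49 ≈ 9243.5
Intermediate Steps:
B(S) = -47/7 - 5*S/7 (B(S) = -6 + ((1 + S)*(-5))/7 = -6 + (-5 - 5*S)/7 = -6 + (-5/7 - 5*S/7) = -47/7 - 5*S/7)
((-49 - 39) + B(2))² = ((-49 - 39) + (-47/7 - 5/7*2))² = (-88 + (-47/7 - 10/7))² = (-88 - 57/7)² = (-673/7)² = 452929/49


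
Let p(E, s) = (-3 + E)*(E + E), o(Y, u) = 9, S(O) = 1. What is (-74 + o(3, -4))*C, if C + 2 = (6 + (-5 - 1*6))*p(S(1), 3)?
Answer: -1170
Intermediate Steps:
p(E, s) = 2*E*(-3 + E) (p(E, s) = (-3 + E)*(2*E) = 2*E*(-3 + E))
C = 18 (C = -2 + (6 + (-5 - 1*6))*(2*1*(-3 + 1)) = -2 + (6 + (-5 - 6))*(2*1*(-2)) = -2 + (6 - 11)*(-4) = -2 - 5*(-4) = -2 + 20 = 18)
(-74 + o(3, -4))*C = (-74 + 9)*18 = -65*18 = -1170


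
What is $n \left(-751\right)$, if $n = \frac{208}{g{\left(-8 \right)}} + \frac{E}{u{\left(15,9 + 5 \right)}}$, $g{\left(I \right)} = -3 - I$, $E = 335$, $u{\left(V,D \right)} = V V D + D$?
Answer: $- \frac{495500037}{15820} \approx -31321.0$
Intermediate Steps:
$u{\left(V,D \right)} = D + D V^{2}$ ($u{\left(V,D \right)} = V^{2} D + D = D V^{2} + D = D + D V^{2}$)
$n = \frac{659787}{15820}$ ($n = \frac{208}{-3 - -8} + \frac{335}{\left(9 + 5\right) \left(1 + 15^{2}\right)} = \frac{208}{-3 + 8} + \frac{335}{14 \left(1 + 225\right)} = \frac{208}{5} + \frac{335}{14 \cdot 226} = 208 \cdot \frac{1}{5} + \frac{335}{3164} = \frac{208}{5} + 335 \cdot \frac{1}{3164} = \frac{208}{5} + \frac{335}{3164} = \frac{659787}{15820} \approx 41.706$)
$n \left(-751\right) = \frac{659787}{15820} \left(-751\right) = - \frac{495500037}{15820}$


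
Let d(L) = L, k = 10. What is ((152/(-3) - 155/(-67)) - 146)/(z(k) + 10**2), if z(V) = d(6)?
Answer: -39065/21306 ≈ -1.8335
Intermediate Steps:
z(V) = 6
((152/(-3) - 155/(-67)) - 146)/(z(k) + 10**2) = ((152/(-3) - 155/(-67)) - 146)/(6 + 10**2) = ((152*(-1/3) - 155*(-1/67)) - 146)/(6 + 100) = ((-152/3 + 155/67) - 146)/106 = (-9719/201 - 146)*(1/106) = -39065/201*1/106 = -39065/21306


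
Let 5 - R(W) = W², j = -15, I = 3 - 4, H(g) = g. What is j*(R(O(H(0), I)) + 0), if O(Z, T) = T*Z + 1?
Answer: -60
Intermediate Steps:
I = -1
O(Z, T) = 1 + T*Z
R(W) = 5 - W²
j*(R(O(H(0), I)) + 0) = -15*((5 - (1 - 1*0)²) + 0) = -15*((5 - (1 + 0)²) + 0) = -15*((5 - 1*1²) + 0) = -15*((5 - 1*1) + 0) = -15*((5 - 1) + 0) = -15*(4 + 0) = -15*4 = -60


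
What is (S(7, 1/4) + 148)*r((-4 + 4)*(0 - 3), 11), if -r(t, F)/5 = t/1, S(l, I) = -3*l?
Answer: 0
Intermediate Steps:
r(t, F) = -5*t (r(t, F) = -5*t/1 = -5*t)
(S(7, 1/4) + 148)*r((-4 + 4)*(0 - 3), 11) = (-3*7 + 148)*(-5*(-4 + 4)*(0 - 3)) = (-21 + 148)*(-0*(-3)) = 127*(-5*0) = 127*0 = 0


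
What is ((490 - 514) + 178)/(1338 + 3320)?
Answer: 77/2329 ≈ 0.033061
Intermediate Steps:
((490 - 514) + 178)/(1338 + 3320) = (-24 + 178)/4658 = 154*(1/4658) = 77/2329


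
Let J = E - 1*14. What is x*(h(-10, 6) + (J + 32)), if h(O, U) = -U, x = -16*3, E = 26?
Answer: -1824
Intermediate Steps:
x = -48
J = 12 (J = 26 - 1*14 = 26 - 14 = 12)
x*(h(-10, 6) + (J + 32)) = -48*(-1*6 + (12 + 32)) = -48*(-6 + 44) = -48*38 = -1824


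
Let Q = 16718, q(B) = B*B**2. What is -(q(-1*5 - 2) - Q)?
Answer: 17061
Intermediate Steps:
q(B) = B**3
-(q(-1*5 - 2) - Q) = -((-1*5 - 2)**3 - 1*16718) = -((-5 - 2)**3 - 16718) = -((-7)**3 - 16718) = -(-343 - 16718) = -1*(-17061) = 17061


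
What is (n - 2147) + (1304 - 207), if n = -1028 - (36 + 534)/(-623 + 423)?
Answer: -41503/20 ≈ -2075.1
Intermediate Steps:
n = -20503/20 (n = -1028 - 570/(-200) = -1028 - 570*(-1)/200 = -1028 - 1*(-57/20) = -1028 + 57/20 = -20503/20 ≈ -1025.2)
(n - 2147) + (1304 - 207) = (-20503/20 - 2147) + (1304 - 207) = -63443/20 + 1097 = -41503/20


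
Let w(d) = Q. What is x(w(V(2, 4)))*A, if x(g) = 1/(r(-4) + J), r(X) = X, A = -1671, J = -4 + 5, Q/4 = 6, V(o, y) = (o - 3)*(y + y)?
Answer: 557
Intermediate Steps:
V(o, y) = 2*y*(-3 + o) (V(o, y) = (-3 + o)*(2*y) = 2*y*(-3 + o))
Q = 24 (Q = 4*6 = 24)
w(d) = 24
J = 1
x(g) = -⅓ (x(g) = 1/(-4 + 1) = 1/(-3) = -⅓)
x(w(V(2, 4)))*A = -⅓*(-1671) = 557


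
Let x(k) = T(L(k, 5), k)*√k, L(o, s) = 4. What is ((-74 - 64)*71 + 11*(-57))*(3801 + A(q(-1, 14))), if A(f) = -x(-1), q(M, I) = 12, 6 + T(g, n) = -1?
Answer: -39625425 - 72975*I ≈ -3.9625e+7 - 72975.0*I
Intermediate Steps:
T(g, n) = -7 (T(g, n) = -6 - 1 = -7)
x(k) = -7*√k
A(f) = 7*I (A(f) = -(-7)*√(-1) = -(-7)*I = 7*I)
((-74 - 64)*71 + 11*(-57))*(3801 + A(q(-1, 14))) = ((-74 - 64)*71 + 11*(-57))*(3801 + 7*I) = (-138*71 - 627)*(3801 + 7*I) = (-9798 - 627)*(3801 + 7*I) = -10425*(3801 + 7*I) = -39625425 - 72975*I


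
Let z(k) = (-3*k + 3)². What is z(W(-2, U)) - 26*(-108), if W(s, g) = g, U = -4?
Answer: 3033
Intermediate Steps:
z(k) = (3 - 3*k)²
z(W(-2, U)) - 26*(-108) = 9*(-1 - 4)² - 26*(-108) = 9*(-5)² + 2808 = 9*25 + 2808 = 225 + 2808 = 3033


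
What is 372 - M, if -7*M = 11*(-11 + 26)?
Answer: 2769/7 ≈ 395.57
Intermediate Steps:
M = -165/7 (M = -11*(-11 + 26)/7 = -11*15/7 = -⅐*165 = -165/7 ≈ -23.571)
372 - M = 372 - 1*(-165/7) = 372 + 165/7 = 2769/7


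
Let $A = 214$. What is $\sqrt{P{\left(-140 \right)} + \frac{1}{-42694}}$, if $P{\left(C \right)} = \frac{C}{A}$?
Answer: $\frac{i \sqrt{13653093297246}}{4568258} \approx 0.80884 i$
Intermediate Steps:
$P{\left(C \right)} = \frac{C}{214}$
$\sqrt{P{\left(-140 \right)} + \frac{1}{-42694}} = \sqrt{\frac{1}{214} \left(-140\right) + \frac{1}{-42694}} = \sqrt{- \frac{70}{107} - \frac{1}{42694}} = \sqrt{- \frac{2988687}{4568258}} = \frac{i \sqrt{13653093297246}}{4568258}$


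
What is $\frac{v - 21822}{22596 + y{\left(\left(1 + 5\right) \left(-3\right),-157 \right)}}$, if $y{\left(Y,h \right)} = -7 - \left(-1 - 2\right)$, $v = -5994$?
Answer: $- \frac{3477}{2824} \approx -1.2312$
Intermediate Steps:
$y{\left(Y,h \right)} = -4$ ($y{\left(Y,h \right)} = -7 - \left(-1 - 2\right) = -7 - -3 = -7 + 3 = -4$)
$\frac{v - 21822}{22596 + y{\left(\left(1 + 5\right) \left(-3\right),-157 \right)}} = \frac{-5994 - 21822}{22596 - 4} = - \frac{27816}{22592} = \left(-27816\right) \frac{1}{22592} = - \frac{3477}{2824}$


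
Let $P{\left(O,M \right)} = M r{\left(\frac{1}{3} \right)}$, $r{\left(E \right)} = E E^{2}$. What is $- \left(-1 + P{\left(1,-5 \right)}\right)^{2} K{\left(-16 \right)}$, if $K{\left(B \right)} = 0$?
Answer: $0$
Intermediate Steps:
$r{\left(E \right)} = E^{3}$
$P{\left(O,M \right)} = \frac{M}{27}$ ($P{\left(O,M \right)} = M \left(\frac{1}{3}\right)^{3} = \frac{M}{27}$)
$- \left(-1 + P{\left(1,-5 \right)}\right)^{2} K{\left(-16 \right)} = - \left(-1 + \frac{1}{27} \left(-5\right)\right)^{2} \cdot 0 = - \left(-1 - \frac{5}{27}\right)^{2} \cdot 0 = - \left(- \frac{32}{27}\right)^{2} \cdot 0 = \left(-1\right) \frac{1024}{729} \cdot 0 = \left(- \frac{1024}{729}\right) 0 = 0$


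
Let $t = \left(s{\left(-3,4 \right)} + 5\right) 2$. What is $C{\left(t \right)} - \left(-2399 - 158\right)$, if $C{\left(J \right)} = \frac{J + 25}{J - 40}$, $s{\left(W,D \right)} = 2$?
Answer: $\frac{5111}{2} \approx 2555.5$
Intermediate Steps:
$t = 14$ ($t = \left(2 + 5\right) 2 = 7 \cdot 2 = 14$)
$C{\left(J \right)} = \frac{25 + J}{-40 + J}$
$C{\left(t \right)} - \left(-2399 - 158\right) = \frac{25 + 14}{-40 + 14} - \left(-2399 - 158\right) = \frac{1}{-26} \cdot 39 - -2557 = \left(- \frac{1}{26}\right) 39 + 2557 = - \frac{3}{2} + 2557 = \frac{5111}{2}$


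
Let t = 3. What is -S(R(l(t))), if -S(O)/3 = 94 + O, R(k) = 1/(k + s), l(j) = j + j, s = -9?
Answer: 281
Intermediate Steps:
l(j) = 2*j
R(k) = 1/(-9 + k) (R(k) = 1/(k - 9) = 1/(-9 + k))
S(O) = -282 - 3*O (S(O) = -3*(94 + O) = -282 - 3*O)
-S(R(l(t))) = -(-282 - 3/(-9 + 2*3)) = -(-282 - 3/(-9 + 6)) = -(-282 - 3/(-3)) = -(-282 - 3*(-⅓)) = -(-282 + 1) = -1*(-281) = 281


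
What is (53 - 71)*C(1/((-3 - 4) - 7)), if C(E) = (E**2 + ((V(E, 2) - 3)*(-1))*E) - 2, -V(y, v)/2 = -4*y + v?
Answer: 639/14 ≈ 45.643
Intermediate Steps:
V(y, v) = -2*v + 8*y (V(y, v) = -2*(-4*y + v) = -2*(v - 4*y) = -2*v + 8*y)
C(E) = -2 + E**2 + E*(7 - 8*E) (C(E) = (E**2 + (((-2*2 + 8*E) - 3)*(-1))*E) - 2 = (E**2 + (((-4 + 8*E) - 3)*(-1))*E) - 2 = (E**2 + ((-7 + 8*E)*(-1))*E) - 2 = (E**2 + (7 - 8*E)*E) - 2 = (E**2 + E*(7 - 8*E)) - 2 = -2 + E**2 + E*(7 - 8*E))
(53 - 71)*C(1/((-3 - 4) - 7)) = (53 - 71)*(-2 - 7/((-3 - 4) - 7)**2 + 7/((-3 - 4) - 7)) = -18*(-2 - 7/(-7 - 7)**2 + 7/(-7 - 7)) = -18*(-2 - 7*(1/(-14))**2 + 7/(-14)) = -18*(-2 - 7*(-1/14)**2 + 7*(-1/14)) = -18*(-2 - 7*1/196 - 1/2) = -18*(-2 - 1/28 - 1/2) = -18*(-71/28) = 639/14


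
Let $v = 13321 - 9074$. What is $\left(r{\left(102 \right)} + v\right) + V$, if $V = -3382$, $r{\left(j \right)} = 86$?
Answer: $951$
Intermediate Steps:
$v = 4247$ ($v = 13321 - 9074 = 4247$)
$\left(r{\left(102 \right)} + v\right) + V = \left(86 + 4247\right) - 3382 = 4333 - 3382 = 951$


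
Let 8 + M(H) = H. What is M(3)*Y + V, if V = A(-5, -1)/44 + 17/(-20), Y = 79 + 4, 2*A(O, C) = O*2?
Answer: -22878/55 ≈ -415.96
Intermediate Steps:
M(H) = -8 + H
A(O, C) = O (A(O, C) = (O*2)/2 = (2*O)/2 = O)
Y = 83
V = -53/55 (V = -5/44 + 17/(-20) = -5*1/44 + 17*(-1/20) = -5/44 - 17/20 = -53/55 ≈ -0.96364)
M(3)*Y + V = (-8 + 3)*83 - 53/55 = -5*83 - 53/55 = -415 - 53/55 = -22878/55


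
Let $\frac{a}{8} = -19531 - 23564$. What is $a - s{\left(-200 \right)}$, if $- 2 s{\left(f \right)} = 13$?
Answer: $- \frac{689507}{2} \approx -3.4475 \cdot 10^{5}$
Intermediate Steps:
$a = -344760$ ($a = 8 \left(-19531 - 23564\right) = 8 \left(-43095\right) = -344760$)
$s{\left(f \right)} = - \frac{13}{2}$ ($s{\left(f \right)} = \left(- \frac{1}{2}\right) 13 = - \frac{13}{2}$)
$a - s{\left(-200 \right)} = -344760 - - \frac{13}{2} = -344760 + \frac{13}{2} = - \frac{689507}{2}$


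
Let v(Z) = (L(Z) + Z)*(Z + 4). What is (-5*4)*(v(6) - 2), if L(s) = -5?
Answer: -160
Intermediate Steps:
v(Z) = (-5 + Z)*(4 + Z) (v(Z) = (-5 + Z)*(Z + 4) = (-5 + Z)*(4 + Z))
(-5*4)*(v(6) - 2) = (-5*4)*((-20 + 6² - 1*6) - 2) = -20*((-20 + 36 - 6) - 2) = -20*(10 - 2) = -20*8 = -160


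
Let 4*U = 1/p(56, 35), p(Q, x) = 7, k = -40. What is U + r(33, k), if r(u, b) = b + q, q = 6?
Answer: -951/28 ≈ -33.964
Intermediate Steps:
r(u, b) = 6 + b (r(u, b) = b + 6 = 6 + b)
U = 1/28 (U = (1/4)/7 = (1/4)*(1/7) = 1/28 ≈ 0.035714)
U + r(33, k) = 1/28 + (6 - 40) = 1/28 - 34 = -951/28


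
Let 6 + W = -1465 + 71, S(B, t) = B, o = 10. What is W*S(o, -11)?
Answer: -14000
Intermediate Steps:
W = -1400 (W = -6 + (-1465 + 71) = -6 - 1394 = -1400)
W*S(o, -11) = -1400*10 = -14000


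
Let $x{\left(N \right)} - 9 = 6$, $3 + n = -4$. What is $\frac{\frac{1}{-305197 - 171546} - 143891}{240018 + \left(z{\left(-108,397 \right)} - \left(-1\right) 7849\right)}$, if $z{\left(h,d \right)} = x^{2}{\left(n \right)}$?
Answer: $- \frac{34299513507}{59138062178} \approx -0.57999$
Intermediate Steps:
$n = -7$ ($n = -3 - 4 = -7$)
$x{\left(N \right)} = 15$ ($x{\left(N \right)} = 9 + 6 = 15$)
$z{\left(h,d \right)} = 225$ ($z{\left(h,d \right)} = 15^{2} = 225$)
$\frac{\frac{1}{-305197 - 171546} - 143891}{240018 + \left(z{\left(-108,397 \right)} - \left(-1\right) 7849\right)} = \frac{\frac{1}{-305197 - 171546} - 143891}{240018 - \left(-225 - 7849\right)} = \frac{\frac{1}{-476743} - 143891}{240018 + \left(225 - -7849\right)} = \frac{- \frac{1}{476743} - 143891}{240018 + \left(225 + 7849\right)} = - \frac{68599027014}{476743 \left(240018 + 8074\right)} = - \frac{68599027014}{476743 \cdot 248092} = \left(- \frac{68599027014}{476743}\right) \frac{1}{248092} = - \frac{34299513507}{59138062178}$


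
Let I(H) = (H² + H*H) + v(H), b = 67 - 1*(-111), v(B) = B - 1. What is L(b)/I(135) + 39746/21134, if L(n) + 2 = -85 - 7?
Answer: 363020267/193291564 ≈ 1.8781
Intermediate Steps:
v(B) = -1 + B
b = 178 (b = 67 + 111 = 178)
L(n) = -94 (L(n) = -2 + (-85 - 7) = -2 - 92 = -94)
I(H) = -1 + H + 2*H² (I(H) = (H² + H*H) + (-1 + H) = (H² + H²) + (-1 + H) = 2*H² + (-1 + H) = -1 + H + 2*H²)
L(b)/I(135) + 39746/21134 = -94/(-1 + 135 + 2*135²) + 39746/21134 = -94/(-1 + 135 + 2*18225) + 39746*(1/21134) = -94/(-1 + 135 + 36450) + 19873/10567 = -94/36584 + 19873/10567 = -94*1/36584 + 19873/10567 = -47/18292 + 19873/10567 = 363020267/193291564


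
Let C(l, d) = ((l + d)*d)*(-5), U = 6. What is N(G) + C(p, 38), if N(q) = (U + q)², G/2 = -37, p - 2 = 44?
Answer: -11336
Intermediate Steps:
p = 46 (p = 2 + 44 = 46)
G = -74 (G = 2*(-37) = -74)
C(l, d) = -5*d*(d + l) (C(l, d) = ((d + l)*d)*(-5) = (d*(d + l))*(-5) = -5*d*(d + l))
N(q) = (6 + q)²
N(G) + C(p, 38) = (6 - 74)² - 5*38*(38 + 46) = (-68)² - 5*38*84 = 4624 - 15960 = -11336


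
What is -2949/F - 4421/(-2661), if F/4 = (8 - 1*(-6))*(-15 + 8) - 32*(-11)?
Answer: -3355553/2703576 ≈ -1.2412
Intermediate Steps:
F = 1016 (F = 4*((8 - 1*(-6))*(-15 + 8) - 32*(-11)) = 4*((8 + 6)*(-7) + 352) = 4*(14*(-7) + 352) = 4*(-98 + 352) = 4*254 = 1016)
-2949/F - 4421/(-2661) = -2949/1016 - 4421/(-2661) = -2949*1/1016 - 4421*(-1/2661) = -2949/1016 + 4421/2661 = -3355553/2703576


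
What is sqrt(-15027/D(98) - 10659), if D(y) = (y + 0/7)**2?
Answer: 3*I*sqrt(11376007)/98 ≈ 103.25*I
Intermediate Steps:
D(y) = y**2 (D(y) = (y + 0*(1/7))**2 = (y + 0)**2 = y**2)
sqrt(-15027/D(98) - 10659) = sqrt(-15027/(98**2) - 10659) = sqrt(-15027/9604 - 10659) = sqrt(-102384063/9604) = 3*I*sqrt(11376007)/98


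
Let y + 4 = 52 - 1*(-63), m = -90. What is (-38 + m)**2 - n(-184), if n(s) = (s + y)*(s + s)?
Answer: -10480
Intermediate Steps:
y = 111 (y = -4 + (52 - 1*(-63)) = -4 + (52 + 63) = -4 + 115 = 111)
n(s) = 2*s*(111 + s) (n(s) = (s + 111)*(s + s) = (111 + s)*(2*s) = 2*s*(111 + s))
(-38 + m)**2 - n(-184) = (-38 - 90)**2 - 2*(-184)*(111 - 184) = (-128)**2 - 2*(-184)*(-73) = 16384 - 1*26864 = 16384 - 26864 = -10480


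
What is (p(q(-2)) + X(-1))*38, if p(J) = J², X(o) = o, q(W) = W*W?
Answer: 570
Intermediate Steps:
q(W) = W²
(p(q(-2)) + X(-1))*38 = (((-2)²)² - 1)*38 = (4² - 1)*38 = (16 - 1)*38 = 15*38 = 570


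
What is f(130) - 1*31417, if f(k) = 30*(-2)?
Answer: -31477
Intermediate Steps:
f(k) = -60
f(130) - 1*31417 = -60 - 1*31417 = -60 - 31417 = -31477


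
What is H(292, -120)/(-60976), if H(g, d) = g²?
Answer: -5329/3811 ≈ -1.3983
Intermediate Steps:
H(292, -120)/(-60976) = 292²/(-60976) = 85264*(-1/60976) = -5329/3811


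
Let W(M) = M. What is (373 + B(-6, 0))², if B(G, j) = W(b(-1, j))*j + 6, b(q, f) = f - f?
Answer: 143641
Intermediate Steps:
b(q, f) = 0
B(G, j) = 6 (B(G, j) = 0*j + 6 = 0 + 6 = 6)
(373 + B(-6, 0))² = (373 + 6)² = 379² = 143641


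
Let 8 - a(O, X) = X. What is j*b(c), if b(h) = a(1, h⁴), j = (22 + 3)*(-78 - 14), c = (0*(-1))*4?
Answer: -18400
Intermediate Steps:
c = 0 (c = 0*4 = 0)
j = -2300 (j = 25*(-92) = -2300)
a(O, X) = 8 - X
b(h) = 8 - h⁴
j*b(c) = -2300*(8 - 1*0⁴) = -2300*(8 - 1*0) = -2300*(8 + 0) = -2300*8 = -18400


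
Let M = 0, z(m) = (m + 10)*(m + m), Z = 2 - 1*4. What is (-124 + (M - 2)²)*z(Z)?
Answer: 3840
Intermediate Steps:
Z = -2 (Z = 2 - 4 = -2)
z(m) = 2*m*(10 + m) (z(m) = (10 + m)*(2*m) = 2*m*(10 + m))
(-124 + (M - 2)²)*z(Z) = (-124 + (0 - 2)²)*(2*(-2)*(10 - 2)) = (-124 + (-2)²)*(2*(-2)*8) = (-124 + 4)*(-32) = -120*(-32) = 3840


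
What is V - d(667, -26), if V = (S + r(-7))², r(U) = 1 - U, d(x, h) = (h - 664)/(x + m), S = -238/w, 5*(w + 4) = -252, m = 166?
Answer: 8208393/53312 ≈ 153.97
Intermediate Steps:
w = -272/5 (w = -4 + (⅕)*(-252) = -4 - 252/5 = -272/5 ≈ -54.400)
S = 35/8 (S = -238/(-272/5) = -238*(-5/272) = 35/8 ≈ 4.3750)
d(x, h) = (-664 + h)/(166 + x) (d(x, h) = (h - 664)/(x + 166) = (-664 + h)/(166 + x))
V = 9801/64 (V = (35/8 + (1 - 1*(-7)))² = (35/8 + (1 + 7))² = (35/8 + 8)² = (99/8)² = 9801/64 ≈ 153.14)
V - d(667, -26) = 9801/64 - (-664 - 26)/(166 + 667) = 9801/64 - (-690)/833 = 9801/64 - 1*(-690/833) = 9801/64 + 690/833 = 8208393/53312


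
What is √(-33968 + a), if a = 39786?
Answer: √5818 ≈ 76.276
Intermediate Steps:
√(-33968 + a) = √(-33968 + 39786) = √5818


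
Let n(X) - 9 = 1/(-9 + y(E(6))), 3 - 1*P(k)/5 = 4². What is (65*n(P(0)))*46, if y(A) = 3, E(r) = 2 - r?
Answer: 79235/3 ≈ 26412.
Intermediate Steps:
P(k) = -65 (P(k) = 15 - 5*4² = 15 - 5*16 = 15 - 80 = -65)
n(X) = 53/6 (n(X) = 9 + 1/(-9 + 3) = 9 + 1/(-6) = 9 - ⅙ = 53/6)
(65*n(P(0)))*46 = (65*(53/6))*46 = (3445/6)*46 = 79235/3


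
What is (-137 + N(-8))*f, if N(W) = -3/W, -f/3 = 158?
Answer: 259041/4 ≈ 64760.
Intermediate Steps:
f = -474 (f = -3*158 = -474)
(-137 + N(-8))*f = (-137 - 3/(-8))*(-474) = (-137 - 3*(-1/8))*(-474) = (-137 + 3/8)*(-474) = -1093/8*(-474) = 259041/4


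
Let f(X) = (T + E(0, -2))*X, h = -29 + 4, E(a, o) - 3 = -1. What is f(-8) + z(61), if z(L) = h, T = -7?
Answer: 15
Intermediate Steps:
E(a, o) = 2 (E(a, o) = 3 - 1 = 2)
h = -25
z(L) = -25
f(X) = -5*X (f(X) = (-7 + 2)*X = -5*X)
f(-8) + z(61) = -5*(-8) - 25 = 40 - 25 = 15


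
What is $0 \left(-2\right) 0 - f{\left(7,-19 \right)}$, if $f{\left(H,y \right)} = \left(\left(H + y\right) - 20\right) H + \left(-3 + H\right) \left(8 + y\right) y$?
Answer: $-612$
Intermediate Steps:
$f{\left(H,y \right)} = H \left(-20 + H + y\right) + y \left(-3 + H\right) \left(8 + y\right)$ ($f{\left(H,y \right)} = \left(-20 + H + y\right) H + y \left(-3 + H\right) \left(8 + y\right) = H \left(-20 + H + y\right) + y \left(-3 + H\right) \left(8 + y\right)$)
$0 \left(-2\right) 0 - f{\left(7,-19 \right)} = 0 \left(-2\right) 0 - \left(7^{2} - -456 - 140 - 3 \left(-19\right)^{2} + 7 \left(-19\right)^{2} + 9 \cdot 7 \left(-19\right)\right) = 0 \cdot 0 - \left(49 + 456 - 140 - 1083 + 7 \cdot 361 - 1197\right) = 0 - \left(49 + 456 - 140 - 1083 + 2527 - 1197\right) = 0 - 612 = -612$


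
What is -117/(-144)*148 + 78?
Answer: 793/4 ≈ 198.25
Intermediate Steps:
-117/(-144)*148 + 78 = -117*(-1/144)*148 + 78 = (13/16)*148 + 78 = 481/4 + 78 = 793/4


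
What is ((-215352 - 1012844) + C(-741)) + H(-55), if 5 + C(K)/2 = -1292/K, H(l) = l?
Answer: -47902043/39 ≈ -1.2283e+6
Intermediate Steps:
C(K) = -10 - 2584/K (C(K) = -10 + 2*(-1292/K) = -10 - 2584/K)
((-215352 - 1012844) + C(-741)) + H(-55) = ((-215352 - 1012844) + (-10 - 2584/(-741))) - 55 = (-1228196 + (-10 - 2584*(-1/741))) - 55 = (-1228196 + (-10 + 136/39)) - 55 = (-1228196 - 254/39) - 55 = -47899898/39 - 55 = -47902043/39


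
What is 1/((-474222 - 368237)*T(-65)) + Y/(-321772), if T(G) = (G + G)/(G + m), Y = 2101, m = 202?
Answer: -10457124723/1601834693420 ≈ -0.0065282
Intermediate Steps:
T(G) = 2*G/(202 + G) (T(G) = (G + G)/(G + 202) = (2*G)/(202 + G) = 2*G/(202 + G))
1/((-474222 - 368237)*T(-65)) + Y/(-321772) = 1/((-474222 - 368237)*((2*(-65)/(202 - 65)))) + 2101/(-321772) = 1/((-842459)*((2*(-65)/137))) + 2101*(-1/321772) = -1/(842459*(2*(-65)*(1/137))) - 191/29252 = -1/(842459*(-130/137)) - 191/29252 = -1/842459*(-137/130) - 191/29252 = 137/109519670 - 191/29252 = -10457124723/1601834693420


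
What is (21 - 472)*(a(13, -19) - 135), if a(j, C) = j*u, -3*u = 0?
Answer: 60885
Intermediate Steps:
u = 0 (u = -⅓*0 = 0)
a(j, C) = 0 (a(j, C) = j*0 = 0)
(21 - 472)*(a(13, -19) - 135) = (21 - 472)*(0 - 135) = -451*(-135) = 60885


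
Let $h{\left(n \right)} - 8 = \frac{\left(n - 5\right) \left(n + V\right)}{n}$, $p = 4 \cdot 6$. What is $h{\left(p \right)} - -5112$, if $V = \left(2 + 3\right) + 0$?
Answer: $\frac{123431}{24} \approx 5143.0$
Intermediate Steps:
$V = 5$ ($V = 5 + 0 = 5$)
$p = 24$
$h{\left(n \right)} = 8 + \frac{\left(-5 + n\right) \left(5 + n\right)}{n}$ ($h{\left(n \right)} = 8 + \frac{\left(n - 5\right) \left(n + 5\right)}{n} = 8 + \frac{\left(-5 + n\right) \left(5 + n\right)}{n}$)
$h{\left(p \right)} - -5112 = \left(8 + 24 - \frac{25}{24}\right) - -5112 = \left(8 + 24 - \frac{25}{24}\right) + 5112 = \frac{743}{24} + 5112 = \frac{123431}{24}$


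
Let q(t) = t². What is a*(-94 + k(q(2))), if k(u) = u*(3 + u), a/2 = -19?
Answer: 2508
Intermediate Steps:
a = -38 (a = 2*(-19) = -38)
a*(-94 + k(q(2))) = -38*(-94 + 2²*(3 + 2²)) = -38*(-94 + 4*(3 + 4)) = -38*(-94 + 4*7) = -38*(-94 + 28) = -38*(-66) = 2508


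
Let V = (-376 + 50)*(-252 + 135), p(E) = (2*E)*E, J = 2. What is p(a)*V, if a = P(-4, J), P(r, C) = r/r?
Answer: 76284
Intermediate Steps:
P(r, C) = 1
a = 1
p(E) = 2*E**2
V = 38142 (V = -326*(-117) = 38142)
p(a)*V = (2*1**2)*38142 = (2*1)*38142 = 2*38142 = 76284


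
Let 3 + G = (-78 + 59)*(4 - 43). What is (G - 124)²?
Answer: 376996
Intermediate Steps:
G = 738 (G = -3 + (-78 + 59)*(4 - 43) = -3 - 19*(-39) = -3 + 741 = 738)
(G - 124)² = (738 - 124)² = 614² = 376996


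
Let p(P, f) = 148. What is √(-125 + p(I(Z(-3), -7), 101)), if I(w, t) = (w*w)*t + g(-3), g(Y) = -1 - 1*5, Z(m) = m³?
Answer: √23 ≈ 4.7958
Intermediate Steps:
g(Y) = -6 (g(Y) = -1 - 5 = -6)
I(w, t) = -6 + t*w² (I(w, t) = (w*w)*t - 6 = w²*t - 6 = t*w² - 6 = -6 + t*w²)
√(-125 + p(I(Z(-3), -7), 101)) = √(-125 + 148) = √23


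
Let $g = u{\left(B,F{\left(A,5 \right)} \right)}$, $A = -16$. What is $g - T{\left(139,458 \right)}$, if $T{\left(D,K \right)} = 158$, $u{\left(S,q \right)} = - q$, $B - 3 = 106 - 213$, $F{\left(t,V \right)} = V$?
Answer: $-163$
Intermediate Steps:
$B = -104$ ($B = 3 + \left(106 - 213\right) = 3 - 107 = -104$)
$g = -5$ ($g = \left(-1\right) 5 = -5$)
$g - T{\left(139,458 \right)} = -5 - 158 = -163$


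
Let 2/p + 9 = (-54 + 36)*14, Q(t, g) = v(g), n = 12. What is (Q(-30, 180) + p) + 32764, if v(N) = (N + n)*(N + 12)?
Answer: 18172906/261 ≈ 69628.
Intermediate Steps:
v(N) = (12 + N)² (v(N) = (N + 12)*(N + 12) = (12 + N)*(12 + N) = (12 + N)²)
Q(t, g) = 144 + g² + 24*g
p = -2/261 (p = 2/(-9 + (-54 + 36)*14) = 2/(-9 - 18*14) = 2/(-9 - 252) = 2/(-261) = 2*(-1/261) = -2/261 ≈ -0.0076628)
(Q(-30, 180) + p) + 32764 = ((144 + 180² + 24*180) - 2/261) + 32764 = ((144 + 32400 + 4320) - 2/261) + 32764 = (36864 - 2/261) + 32764 = 9621502/261 + 32764 = 18172906/261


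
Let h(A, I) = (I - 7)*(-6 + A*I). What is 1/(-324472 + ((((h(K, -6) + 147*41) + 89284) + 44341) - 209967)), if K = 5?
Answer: -1/394319 ≈ -2.5360e-6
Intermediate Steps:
h(A, I) = (-7 + I)*(-6 + A*I)
1/(-324472 + ((((h(K, -6) + 147*41) + 89284) + 44341) - 209967)) = 1/(-324472 + (((((42 - 6*(-6) + 5*(-6)² - 7*5*(-6)) + 147*41) + 89284) + 44341) - 209967)) = 1/(-324472 + (((((42 + 36 + 5*36 + 210) + 6027) + 89284) + 44341) - 209967)) = 1/(-324472 + (((((42 + 36 + 180 + 210) + 6027) + 89284) + 44341) - 209967)) = 1/(-324472 + ((((468 + 6027) + 89284) + 44341) - 209967)) = 1/(-324472 + (((6495 + 89284) + 44341) - 209967)) = 1/(-324472 + ((95779 + 44341) - 209967)) = 1/(-324472 + (140120 - 209967)) = 1/(-324472 - 69847) = 1/(-394319) = -1/394319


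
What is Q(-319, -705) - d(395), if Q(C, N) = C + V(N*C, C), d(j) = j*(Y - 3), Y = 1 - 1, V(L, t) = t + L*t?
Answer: -71740958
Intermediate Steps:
Y = 0
d(j) = -3*j (d(j) = j*(0 - 3) = j*(-3) = -3*j)
Q(C, N) = C + C*(1 + C*N) (Q(C, N) = C + C*(1 + N*C) = C + C*(1 + C*N))
Q(-319, -705) - d(395) = -319*(2 - 319*(-705)) - (-3)*395 = -319*(2 + 224895) - 1*(-1185) = -319*224897 + 1185 = -71742143 + 1185 = -71740958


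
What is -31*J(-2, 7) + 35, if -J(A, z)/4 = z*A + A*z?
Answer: -3437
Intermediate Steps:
J(A, z) = -8*A*z (J(A, z) = -4*(z*A + A*z) = -4*(A*z + A*z) = -8*A*z)
-31*J(-2, 7) + 35 = -(-248)*(-2)*7 + 35 = -31*112 + 35 = -3472 + 35 = -3437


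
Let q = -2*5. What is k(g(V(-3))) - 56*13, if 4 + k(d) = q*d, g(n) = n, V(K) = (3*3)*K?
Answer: -462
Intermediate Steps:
q = -10
V(K) = 9*K
k(d) = -4 - 10*d
k(g(V(-3))) - 56*13 = (-4 - 90*(-3)) - 56*13 = (-4 - 10*(-27)) - 728 = (-4 + 270) - 728 = 266 - 728 = -462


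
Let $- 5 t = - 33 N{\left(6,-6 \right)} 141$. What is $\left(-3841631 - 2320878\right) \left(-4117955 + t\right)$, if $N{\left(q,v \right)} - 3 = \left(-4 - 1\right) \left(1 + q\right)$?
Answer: $\frac{127802246685539}{5} \approx 2.556 \cdot 10^{13}$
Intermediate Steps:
$N{\left(q,v \right)} = -2 - 5 q$ ($N{\left(q,v \right)} = 3 + \left(-4 - 1\right) \left(1 + q\right) = 3 - 5 \left(1 + q\right) = 3 - \left(5 + 5 q\right) = -2 - 5 q$)
$t = - \frac{148896}{5}$ ($t = - \frac{- 33 \left(-2 - 30\right) 141}{5} = - \frac{\left(-33\right) \left(-32\right) 141}{5} = - \frac{1056 \cdot 141}{5} = \left(- \frac{1}{5}\right) 148896 = - \frac{148896}{5} \approx -29779.0$)
$\left(-3841631 - 2320878\right) \left(-4117955 + t\right) = \left(-3841631 - 2320878\right) \left(-4117955 - \frac{148896}{5}\right) = \left(-6162509\right) \left(- \frac{20738671}{5}\right) = \frac{127802246685539}{5}$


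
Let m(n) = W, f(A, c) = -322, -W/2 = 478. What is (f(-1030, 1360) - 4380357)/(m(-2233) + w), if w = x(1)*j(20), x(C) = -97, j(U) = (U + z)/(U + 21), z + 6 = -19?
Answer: 179607839/38711 ≈ 4639.7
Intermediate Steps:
W = -956 (W = -2*478 = -956)
z = -25 (z = -6 - 19 = -25)
j(U) = (-25 + U)/(21 + U) (j(U) = (U - 25)/(U + 21) = (-25 + U)/(21 + U))
m(n) = -956
w = 485/41 (w = -97*(-25 + 20)/(21 + 20) = -97*(-5)/41 = -97*(-5/41) = 485/41 ≈ 11.829)
(f(-1030, 1360) - 4380357)/(m(-2233) + w) = (-322 - 4380357)/(-956 + 485/41) = -4380679/(-38711/41) = -4380679*(-41/38711) = 179607839/38711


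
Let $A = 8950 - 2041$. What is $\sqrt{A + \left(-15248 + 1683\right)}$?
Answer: $16 i \sqrt{26} \approx 81.584 i$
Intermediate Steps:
$A = 6909$
$\sqrt{A + \left(-15248 + 1683\right)} = \sqrt{6909 + \left(-15248 + 1683\right)} = \sqrt{6909 - 13565} = \sqrt{-6656} = 16 i \sqrt{26}$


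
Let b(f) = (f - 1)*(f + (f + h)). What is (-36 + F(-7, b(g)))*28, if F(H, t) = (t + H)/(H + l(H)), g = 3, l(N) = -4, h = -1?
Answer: -11172/11 ≈ -1015.6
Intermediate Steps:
b(f) = (-1 + f)*(-1 + 2*f) (b(f) = (f - 1)*(f + (f - 1)) = (-1 + f)*(f + (-1 + f)) = (-1 + f)*(-1 + 2*f))
F(H, t) = (H + t)/(-4 + H) (F(H, t) = (t + H)/(H - 4) = (H + t)/(-4 + H))
(-36 + F(-7, b(g)))*28 = (-36 + (-7 + (1 - 3*3 + 2*3²))/(-4 - 7))*28 = (-36 + (-7 + (1 - 9 + 2*9))/(-11))*28 = (-36 - (-7 + (1 - 9 + 18))/11)*28 = (-36 - (-7 + 10)/11)*28 = (-36 - 1/11*3)*28 = (-36 - 3/11)*28 = -399/11*28 = -11172/11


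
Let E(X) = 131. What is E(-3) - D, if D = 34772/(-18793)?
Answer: 2496655/18793 ≈ 132.85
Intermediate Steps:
D = -34772/18793 (D = 34772*(-1/18793) = -34772/18793 ≈ -1.8503)
E(-3) - D = 131 - 1*(-34772/18793) = 131 + 34772/18793 = 2496655/18793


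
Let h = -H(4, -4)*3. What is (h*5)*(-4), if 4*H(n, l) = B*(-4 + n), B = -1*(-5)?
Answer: 0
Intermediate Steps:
B = 5
H(n, l) = -5 + 5*n/4 (H(n, l) = (5*(-4 + n))/4 = (-20 + 5*n)/4 = -5 + 5*n/4)
h = 0 (h = -(-5 + (5/4)*4)*3 = -(-5 + 5)*3 = -1*0*3 = 0*3 = 0)
(h*5)*(-4) = (0*5)*(-4) = 0*(-4) = 0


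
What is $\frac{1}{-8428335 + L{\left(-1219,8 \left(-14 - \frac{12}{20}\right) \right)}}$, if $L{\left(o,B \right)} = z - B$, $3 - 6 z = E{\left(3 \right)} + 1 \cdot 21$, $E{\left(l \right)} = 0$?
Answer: $- \frac{5}{42141106} \approx -1.1865 \cdot 10^{-7}$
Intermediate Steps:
$z = -3$ ($z = \frac{1}{2} - \frac{0 + 1 \cdot 21}{6} = \frac{1}{2} - \frac{0 + 21}{6} = \frac{1}{2} - \frac{7}{2} = -3$)
$L{\left(o,B \right)} = -3 - B$
$\frac{1}{-8428335 + L{\left(-1219,8 \left(-14 - \frac{12}{20}\right) \right)}} = \frac{1}{-8428335 - \left(3 + 8 \left(-14 - \frac{12}{20}\right)\right)} = \frac{1}{-8428335 - \left(3 + 8 \left(-14 - \frac{3}{5}\right)\right)} = \frac{1}{-8428335 - \left(3 + 8 \left(- \frac{73}{5}\right)\right)} = \frac{1}{-8428335 - - \frac{569}{5}} = \frac{1}{-8428335 + \left(-3 + \frac{584}{5}\right)} = \frac{1}{-8428335 + \frac{569}{5}} = \frac{1}{- \frac{42141106}{5}} = - \frac{5}{42141106}$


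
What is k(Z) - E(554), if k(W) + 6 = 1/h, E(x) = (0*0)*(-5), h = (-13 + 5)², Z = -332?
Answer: -383/64 ≈ -5.9844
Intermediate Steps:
h = 64 (h = (-8)² = 64)
E(x) = 0 (E(x) = 0*(-5) = 0)
k(W) = -383/64 (k(W) = -6 + 1/64 = -383/64)
k(Z) - E(554) = -383/64 - 1*0 = -383/64 + 0 = -383/64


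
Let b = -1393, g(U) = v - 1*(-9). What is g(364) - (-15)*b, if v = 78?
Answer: -20808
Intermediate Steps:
g(U) = 87 (g(U) = 78 - 1*(-9) = 78 + 9 = 87)
g(364) - (-15)*b = 87 - (-15)*(-1393) = 87 - 1*20895 = 87 - 20895 = -20808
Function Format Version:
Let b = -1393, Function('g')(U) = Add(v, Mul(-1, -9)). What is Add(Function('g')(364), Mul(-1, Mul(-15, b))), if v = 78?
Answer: -20808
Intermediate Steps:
Function('g')(U) = 87 (Function('g')(U) = Add(78, Mul(-1, -9)) = Add(78, 9) = 87)
Add(Function('g')(364), Mul(-1, Mul(-15, b))) = Add(87, Mul(-1, Mul(-15, -1393))) = Add(87, Mul(-1, 20895)) = Add(87, -20895) = -20808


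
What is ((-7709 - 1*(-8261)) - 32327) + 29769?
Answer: -2006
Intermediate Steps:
((-7709 - 1*(-8261)) - 32327) + 29769 = ((-7709 + 8261) - 32327) + 29769 = (552 - 32327) + 29769 = -31775 + 29769 = -2006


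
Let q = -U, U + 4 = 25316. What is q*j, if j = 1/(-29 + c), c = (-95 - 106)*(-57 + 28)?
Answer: -3164/725 ≈ -4.3641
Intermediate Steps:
c = 5829 (c = -201*(-29) = 5829)
U = 25312 (U = -4 + 25316 = 25312)
q = -25312 (q = -1*25312 = -25312)
j = 1/5800 (j = 1/(-29 + 5829) = 1/5800 ≈ 0.00017241)
q*j = -25312*1/5800 = -3164/725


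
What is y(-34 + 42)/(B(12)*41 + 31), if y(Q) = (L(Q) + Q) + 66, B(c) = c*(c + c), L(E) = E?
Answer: 82/11839 ≈ 0.0069263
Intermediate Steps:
B(c) = 2*c**2 (B(c) = c*(2*c) = 2*c**2)
y(Q) = 66 + 2*Q (y(Q) = (Q + Q) + 66 = 2*Q + 66 = 66 + 2*Q)
y(-34 + 42)/(B(12)*41 + 31) = (66 + 2*(-34 + 42))/((2*12**2)*41 + 31) = (66 + 2*8)/((2*144)*41 + 31) = (66 + 16)/(288*41 + 31) = 82/(11808 + 31) = 82/11839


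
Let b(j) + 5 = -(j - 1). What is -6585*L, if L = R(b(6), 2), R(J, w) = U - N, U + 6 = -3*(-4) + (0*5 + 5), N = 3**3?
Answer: 105360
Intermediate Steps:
N = 27
U = 11 (U = -6 + (-3*(-4) + (0*5 + 5)) = -6 + (12 + (0 + 5)) = -6 + (12 + 5) = -6 + 17 = 11)
b(j) = -4 - j (b(j) = -5 - (j - 1) = -5 - (-1 + j) = -5 + (1 - j) = -4 - j)
R(J, w) = -16 (R(J, w) = 11 - 1*27 = 11 - 27 = -16)
L = -16
-6585*L = -6585*(-16) = 105360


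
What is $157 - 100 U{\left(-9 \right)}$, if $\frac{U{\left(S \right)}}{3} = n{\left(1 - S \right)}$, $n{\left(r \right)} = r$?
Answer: $-2843$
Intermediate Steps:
$U{\left(S \right)} = 3 - 3 S$ ($U{\left(S \right)} = 3 \left(1 - S\right) = 3 - 3 S$)
$157 - 100 U{\left(-9 \right)} = 157 - 100 \left(3 - -27\right) = 157 - 100 \left(3 + 27\right) = 157 - 3000 = -2843$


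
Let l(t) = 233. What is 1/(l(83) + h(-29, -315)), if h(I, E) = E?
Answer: -1/82 ≈ -0.012195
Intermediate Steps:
1/(l(83) + h(-29, -315)) = 1/(233 - 315) = 1/(-82) = -1/82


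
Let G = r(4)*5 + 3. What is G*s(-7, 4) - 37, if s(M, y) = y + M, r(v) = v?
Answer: -106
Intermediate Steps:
G = 23 (G = 4*5 + 3 = 20 + 3 = 23)
s(M, y) = M + y
G*s(-7, 4) - 37 = 23*(-7 + 4) - 37 = 23*(-3) - 37 = -69 - 37 = -106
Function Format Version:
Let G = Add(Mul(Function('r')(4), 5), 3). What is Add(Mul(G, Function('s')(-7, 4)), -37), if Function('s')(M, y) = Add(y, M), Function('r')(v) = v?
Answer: -106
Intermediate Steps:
G = 23 (G = Add(Mul(4, 5), 3) = Add(20, 3) = 23)
Function('s')(M, y) = Add(M, y)
Add(Mul(G, Function('s')(-7, 4)), -37) = Add(Mul(23, Add(-7, 4)), -37) = Add(Mul(23, -3), -37) = Add(-69, -37) = -106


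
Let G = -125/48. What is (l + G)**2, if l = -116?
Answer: 32410249/2304 ≈ 14067.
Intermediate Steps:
G = -125/48 (G = -125*1/48 = -125/48 ≈ -2.6042)
(l + G)**2 = (-116 - 125/48)**2 = (-5693/48)**2 = 32410249/2304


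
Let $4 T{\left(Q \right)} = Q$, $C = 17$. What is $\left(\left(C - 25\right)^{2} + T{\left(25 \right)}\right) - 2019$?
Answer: $- \frac{7795}{4} \approx -1948.8$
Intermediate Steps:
$T{\left(Q \right)} = \frac{Q}{4}$
$\left(\left(C - 25\right)^{2} + T{\left(25 \right)}\right) - 2019 = \left(\left(17 - 25\right)^{2} + \frac{1}{4} \cdot 25\right) - 2019 = \left(\left(-8\right)^{2} + \frac{25}{4}\right) - 2019 = \left(64 + \frac{25}{4}\right) - 2019 = \frac{281}{4} - 2019 = - \frac{7795}{4}$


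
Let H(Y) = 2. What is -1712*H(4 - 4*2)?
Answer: -3424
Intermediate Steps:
-1712*H(4 - 4*2) = -1712*2 = -3424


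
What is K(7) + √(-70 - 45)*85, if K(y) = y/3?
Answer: 7/3 + 85*I*√115 ≈ 2.3333 + 911.52*I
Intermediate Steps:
K(y) = y/3 (K(y) = y*(⅓) = y/3)
K(7) + √(-70 - 45)*85 = (⅓)*7 + √(-70 - 45)*85 = 7/3 + √(-115)*85 = 7/3 + (I*√115)*85 = 7/3 + 85*I*√115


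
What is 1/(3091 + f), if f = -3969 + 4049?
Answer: 1/3171 ≈ 0.00031536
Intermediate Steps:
f = 80
1/(3091 + f) = 1/(3091 + 80) = 1/3171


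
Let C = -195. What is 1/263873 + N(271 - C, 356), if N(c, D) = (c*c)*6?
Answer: 343809631129/263873 ≈ 1.3029e+6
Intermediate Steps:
N(c, D) = 6*c² (N(c, D) = c²*6 = 6*c²)
1/263873 + N(271 - C, 356) = 1/263873 + 6*(271 - 1*(-195))² = 1/263873 + 6*(271 + 195)² = 1/263873 + 6*466² = 1/263873 + 6*217156 = 1/263873 + 1302936 = 343809631129/263873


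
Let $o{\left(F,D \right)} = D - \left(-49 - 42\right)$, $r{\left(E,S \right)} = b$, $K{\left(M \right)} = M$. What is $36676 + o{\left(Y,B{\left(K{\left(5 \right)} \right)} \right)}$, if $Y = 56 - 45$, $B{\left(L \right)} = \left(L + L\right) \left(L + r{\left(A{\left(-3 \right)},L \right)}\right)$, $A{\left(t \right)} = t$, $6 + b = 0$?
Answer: $36757$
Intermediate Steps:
$b = -6$ ($b = -6 + 0 = -6$)
$r{\left(E,S \right)} = -6$
$B{\left(L \right)} = 2 L \left(-6 + L\right)$ ($B{\left(L \right)} = \left(L + L\right) \left(L - 6\right) = 2 L \left(-6 + L\right)$)
$Y = 11$
$o{\left(F,D \right)} = 91 + D$ ($o{\left(F,D \right)} = D - \left(-49 - 42\right) = D - -91 = D + 91 = 91 + D$)
$36676 + o{\left(Y,B{\left(K{\left(5 \right)} \right)} \right)} = 36676 + \left(91 + 2 \cdot 5 \left(-6 + 5\right)\right) = 36676 + \left(91 + 2 \cdot 5 \left(-1\right)\right) = 36676 + \left(91 - 10\right) = 36676 + 81 = 36757$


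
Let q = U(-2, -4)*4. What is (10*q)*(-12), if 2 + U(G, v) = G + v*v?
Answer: -5760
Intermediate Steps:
U(G, v) = -2 + G + v² (U(G, v) = -2 + (G + v*v) = -2 + (G + v²) = -2 + G + v²)
q = 48 (q = (-2 - 2 + (-4)²)*4 = (-2 - 2 + 16)*4 = 12*4 = 48)
(10*q)*(-12) = (10*48)*(-12) = 480*(-12) = -5760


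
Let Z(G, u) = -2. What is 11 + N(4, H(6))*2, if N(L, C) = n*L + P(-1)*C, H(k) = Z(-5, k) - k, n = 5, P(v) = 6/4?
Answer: 27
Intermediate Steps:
P(v) = 3/2 (P(v) = 6*(¼) = 3/2)
H(k) = -2 - k
N(L, C) = 5*L + 3*C/2
11 + N(4, H(6))*2 = 11 + (5*4 + 3*(-2 - 1*6)/2)*2 = 11 + (20 + 3*(-2 - 6)/2)*2 = 11 + (20 + (3/2)*(-8))*2 = 11 + (20 - 12)*2 = 11 + 8*2 = 11 + 16 = 27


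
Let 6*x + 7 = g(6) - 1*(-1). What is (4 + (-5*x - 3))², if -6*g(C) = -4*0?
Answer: 36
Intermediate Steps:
g(C) = 0 (g(C) = -(-2)*0/3 = -⅙*0 = 0)
x = -1 (x = -7/6 + (0 - 1*(-1))/6 = -7/6 + (0 + 1)/6 = -7/6 + (⅙)*1 = -7/6 + ⅙ = -1)
(4 + (-5*x - 3))² = (4 + (-5*(-1) - 3))² = (4 + (5 - 3))² = (4 + 2)² = 6² = 36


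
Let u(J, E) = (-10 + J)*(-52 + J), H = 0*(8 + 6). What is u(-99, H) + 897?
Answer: 17356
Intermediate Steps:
H = 0 (H = 0*14 = 0)
u(J, E) = (-52 + J)*(-10 + J)
u(-99, H) + 897 = (520 + (-99)**2 - 62*(-99)) + 897 = (520 + 9801 + 6138) + 897 = 16459 + 897 = 17356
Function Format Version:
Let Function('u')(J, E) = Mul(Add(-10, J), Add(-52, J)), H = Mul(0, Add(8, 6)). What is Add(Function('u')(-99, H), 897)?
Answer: 17356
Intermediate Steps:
H = 0 (H = Mul(0, 14) = 0)
Function('u')(J, E) = Mul(Add(-52, J), Add(-10, J))
Add(Function('u')(-99, H), 897) = Add(Add(520, Pow(-99, 2), Mul(-62, -99)), 897) = Add(Add(520, 9801, 6138), 897) = Add(16459, 897) = 17356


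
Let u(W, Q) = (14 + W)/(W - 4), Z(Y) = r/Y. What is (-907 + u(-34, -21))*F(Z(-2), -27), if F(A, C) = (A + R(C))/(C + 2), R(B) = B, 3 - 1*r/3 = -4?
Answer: -51669/38 ≈ -1359.7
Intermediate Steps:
r = 21 (r = 9 - 3*(-4) = 9 + 12 = 21)
Z(Y) = 21/Y
u(W, Q) = (14 + W)/(-4 + W)
F(A, C) = (A + C)/(2 + C) (F(A, C) = (A + C)/(C + 2) = (A + C)/(2 + C))
(-907 + u(-34, -21))*F(Z(-2), -27) = (-907 + (14 - 34)/(-4 - 34))*((21/(-2) - 27)/(2 - 27)) = (-907 - 20/(-38))*((21*(-½) - 27)/(-25)) = (-907 - 1/38*(-20))*(-(-21/2 - 27)/25) = (-907 + 10/19)*(-1/25*(-75/2)) = -17223/19*3/2 = -51669/38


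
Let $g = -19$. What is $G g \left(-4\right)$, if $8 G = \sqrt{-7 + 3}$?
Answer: $19 i \approx 19.0 i$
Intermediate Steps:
$G = \frac{i}{4}$ ($G = \frac{\sqrt{-7 + 3}}{8} = \frac{\sqrt{-4}}{8} = \frac{2 i}{8} = \frac{i}{4} \approx 0.25 i$)
$G g \left(-4\right) = \frac{i}{4} \left(-19\right) \left(-4\right) = - \frac{19 i}{4} \left(-4\right) = 19 i$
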